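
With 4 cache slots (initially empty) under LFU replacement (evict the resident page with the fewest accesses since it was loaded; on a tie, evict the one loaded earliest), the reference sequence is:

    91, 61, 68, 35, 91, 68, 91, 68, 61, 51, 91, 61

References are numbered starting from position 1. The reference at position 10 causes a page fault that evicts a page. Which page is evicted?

35

pos 1: 91: fault, frames {91}
pos 2: 61: fault, frames {91,61}
pos 3: 68: fault, frames {91,61,68}
pos 4: 35: fault, frames {91,61,68,35}
pos 5: 91: hit
pos 6: 68: hit
pos 7: 91: hit
pos 8: 68: hit
pos 9: 61: hit
pos 10: 51: fault, evict 35, frames {91,61,68,51}
At position 10, page 35 is evicted.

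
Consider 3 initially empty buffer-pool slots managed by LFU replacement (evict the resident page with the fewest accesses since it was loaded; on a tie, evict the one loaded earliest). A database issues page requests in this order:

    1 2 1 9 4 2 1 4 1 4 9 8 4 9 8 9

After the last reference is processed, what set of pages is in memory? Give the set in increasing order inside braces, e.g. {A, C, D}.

{1, 4, 9}

1: miss, frames [1]
2: miss, frames [1, 2]
1: hit
9: miss, frames [1, 2, 9]
4: miss, evict 2, frames [1, 9, 4]
2: miss, evict 9, frames [1, 4, 2]
1: hit
4: hit
1: hit
4: hit
9: miss, evict 2, frames [1, 4, 9]
8: miss, evict 9, frames [1, 4, 8]
4: hit
9: miss, evict 8, frames [1, 4, 9]
8: miss, evict 9, frames [1, 4, 8]
9: miss, evict 8, frames [1, 4, 9]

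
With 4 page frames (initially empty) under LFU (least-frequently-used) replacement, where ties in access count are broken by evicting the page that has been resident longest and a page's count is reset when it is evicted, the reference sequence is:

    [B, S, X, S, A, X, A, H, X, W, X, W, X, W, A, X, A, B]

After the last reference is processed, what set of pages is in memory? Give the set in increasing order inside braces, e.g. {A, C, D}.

{A, B, W, X}

B -> fault, frames (B)
S -> fault, frames (B S)
X -> fault, frames (B S X)
S -> hit
A -> fault, frames (B S X A)
X -> hit
A -> hit
H -> fault, evict B, frames (S X A H)
X -> hit
W -> fault, evict H, frames (S X A W)
X -> hit
W -> hit
X -> hit
W -> hit
A -> hit
X -> hit
A -> hit
B -> fault, evict S, frames (X A W B)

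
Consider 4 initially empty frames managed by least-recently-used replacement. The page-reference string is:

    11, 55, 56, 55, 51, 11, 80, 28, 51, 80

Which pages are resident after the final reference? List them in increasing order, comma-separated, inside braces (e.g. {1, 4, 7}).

11 → miss, frames [11]
55 → miss, frames [11, 55]
56 → miss, frames [11, 55, 56]
55 → hit
51 → miss, frames [11, 56, 55, 51]
11 → hit
80 → miss, evict 56, frames [55, 51, 11, 80]
28 → miss, evict 55, frames [51, 11, 80, 28]
51 → hit
80 → hit

{11, 28, 51, 80}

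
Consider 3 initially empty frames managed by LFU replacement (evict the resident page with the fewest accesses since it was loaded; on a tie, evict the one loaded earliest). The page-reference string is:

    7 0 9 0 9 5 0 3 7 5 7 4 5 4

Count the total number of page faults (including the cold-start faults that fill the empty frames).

7: miss, frames (7)
0: miss, frames (7 0)
9: miss, frames (7 0 9)
0: hit
9: hit
5: miss, evict 7, frames (0 9 5)
0: hit
3: miss, evict 5, frames (0 9 3)
7: miss, evict 3, frames (0 9 7)
5: miss, evict 7, frames (0 9 5)
7: miss, evict 5, frames (0 9 7)
4: miss, evict 7, frames (0 9 4)
5: miss, evict 4, frames (0 9 5)
4: miss, evict 5, frames (0 9 4)
Page faults: 11.

11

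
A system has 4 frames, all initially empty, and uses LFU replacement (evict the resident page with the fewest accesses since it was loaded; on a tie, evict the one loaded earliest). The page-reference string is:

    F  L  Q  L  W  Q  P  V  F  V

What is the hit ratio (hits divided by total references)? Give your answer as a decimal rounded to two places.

F: fault, frames [F]
L: fault, frames [F, L]
Q: fault, frames [F, L, Q]
L: hit
W: fault, frames [F, L, Q, W]
Q: hit
P: fault, evict F, frames [L, Q, W, P]
V: fault, evict W, frames [L, Q, P, V]
F: fault, evict P, frames [L, Q, V, F]
V: hit
Hits: 3 of 10 references → 3/10 = 0.3000.

0.30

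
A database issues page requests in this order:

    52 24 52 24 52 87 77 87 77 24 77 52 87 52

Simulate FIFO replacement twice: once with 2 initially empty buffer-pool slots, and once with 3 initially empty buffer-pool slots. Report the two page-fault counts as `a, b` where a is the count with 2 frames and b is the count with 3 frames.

2 frames: F F . . . F F . . F . F F . → 7 faults.
3 frames: F F . . . F F . . . . F . . → 5 faults.
5 < 7: adding a frame reduced faults, as is typical.

7, 5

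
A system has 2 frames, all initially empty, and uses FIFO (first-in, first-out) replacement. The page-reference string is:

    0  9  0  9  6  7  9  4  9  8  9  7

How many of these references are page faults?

9

0: fault, frames (0)
9: fault, frames (0 9)
0: hit
9: hit
6: fault, evict 0, frames (9 6)
7: fault, evict 9, frames (6 7)
9: fault, evict 6, frames (7 9)
4: fault, evict 7, frames (9 4)
9: hit
8: fault, evict 9, frames (4 8)
9: fault, evict 4, frames (8 9)
7: fault, evict 8, frames (9 7)
Page faults: 9.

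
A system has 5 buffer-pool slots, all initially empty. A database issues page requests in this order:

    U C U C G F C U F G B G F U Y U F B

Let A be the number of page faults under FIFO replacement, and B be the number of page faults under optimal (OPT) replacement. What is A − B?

1

Under FIFO: F F . . F F . . . . F . . . F F . . → 7 faults.
Under OPT: F F . . F F . . . . F . . . F . . . → 6 faults.
A − B = 7 − 6 = 1.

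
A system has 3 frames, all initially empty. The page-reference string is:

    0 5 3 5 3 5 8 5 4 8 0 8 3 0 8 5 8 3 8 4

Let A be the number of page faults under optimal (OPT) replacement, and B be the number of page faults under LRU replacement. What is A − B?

-2

Under OPT: F F F . . . F . F . . . F . . F . . . F → 8 faults.
Under LRU: F F F . . . F . F . F . F . . F . F . F → 10 faults.
A − B = 8 − 10 = -2.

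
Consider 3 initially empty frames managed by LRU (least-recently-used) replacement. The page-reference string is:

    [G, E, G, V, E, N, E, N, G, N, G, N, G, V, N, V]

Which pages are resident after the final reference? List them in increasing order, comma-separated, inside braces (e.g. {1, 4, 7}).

G: miss, frames (G)
E: miss, frames (G E)
G: hit
V: miss, frames (E G V)
E: hit
N: miss, evict G, frames (V E N)
E: hit
N: hit
G: miss, evict V, frames (E N G)
N: hit
G: hit
N: hit
G: hit
V: miss, evict E, frames (N G V)
N: hit
V: hit

{G, N, V}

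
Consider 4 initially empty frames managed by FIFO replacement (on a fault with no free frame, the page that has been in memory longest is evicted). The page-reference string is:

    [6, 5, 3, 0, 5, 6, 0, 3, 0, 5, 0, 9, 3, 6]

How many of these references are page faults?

6 → miss, frames [6]
5 → miss, frames [6, 5]
3 → miss, frames [6, 5, 3]
0 → miss, frames [6, 5, 3, 0]
5 → hit
6 → hit
0 → hit
3 → hit
0 → hit
5 → hit
0 → hit
9 → miss, evict 6, frames [5, 3, 0, 9]
3 → hit
6 → miss, evict 5, frames [3, 0, 9, 6]
Page faults: 6.

6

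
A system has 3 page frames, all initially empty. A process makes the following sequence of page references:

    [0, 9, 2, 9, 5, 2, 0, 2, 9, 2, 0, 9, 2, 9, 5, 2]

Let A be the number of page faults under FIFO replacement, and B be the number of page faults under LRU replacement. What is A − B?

Under FIFO: F F F . F . F . F F . . . . F . → 8 faults.
Under LRU: F F F . F . F . F . . . . . F . → 7 faults.
A − B = 8 − 7 = 1.

1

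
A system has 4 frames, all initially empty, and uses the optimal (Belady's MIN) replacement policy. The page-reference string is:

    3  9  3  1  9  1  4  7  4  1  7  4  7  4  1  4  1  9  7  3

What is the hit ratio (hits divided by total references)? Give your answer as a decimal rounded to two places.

3 -> miss, frames (3)
9 -> miss, frames (3 9)
3 -> hit
1 -> miss, frames (3 9 1)
9 -> hit
1 -> hit
4 -> miss, frames (3 9 1 4)
7 -> miss, evict 3, frames (9 1 4 7)
4 -> hit
1 -> hit
7 -> hit
4 -> hit
7 -> hit
4 -> hit
1 -> hit
4 -> hit
1 -> hit
9 -> hit
7 -> hit
3 -> miss, evict 7, frames (9 1 4 3)
Hits: 14 of 20 references → 14/20 = 0.7000.

0.70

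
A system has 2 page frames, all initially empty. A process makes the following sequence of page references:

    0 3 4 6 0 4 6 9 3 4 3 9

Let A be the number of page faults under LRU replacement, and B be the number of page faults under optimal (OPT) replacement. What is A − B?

3

Under LRU: F F F F F F F F F F . F → 11 faults.
Under OPT: F F F F . F . F F . . F → 8 faults.
A − B = 11 − 8 = 3.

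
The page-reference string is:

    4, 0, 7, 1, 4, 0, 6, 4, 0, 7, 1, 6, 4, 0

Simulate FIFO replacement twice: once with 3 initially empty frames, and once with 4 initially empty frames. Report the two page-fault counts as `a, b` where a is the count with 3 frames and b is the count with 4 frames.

11, 12

3 frames: F F F F F F F . . F F . F F → 11 faults.
4 frames: F F F F . . F F F F F F F F → 12 faults.
12 > 11: adding a frame increased faults — Belady's anomaly.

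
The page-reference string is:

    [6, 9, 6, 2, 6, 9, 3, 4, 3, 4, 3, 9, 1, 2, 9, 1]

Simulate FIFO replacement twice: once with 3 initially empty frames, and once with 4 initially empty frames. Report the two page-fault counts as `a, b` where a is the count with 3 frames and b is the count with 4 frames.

8, 7

3 frames: F F . F . . F F . . . F F F . . → 8 faults.
4 frames: F F . F . . F F . . . . F . F . → 7 faults.
7 < 8: adding a frame reduced faults, as is typical.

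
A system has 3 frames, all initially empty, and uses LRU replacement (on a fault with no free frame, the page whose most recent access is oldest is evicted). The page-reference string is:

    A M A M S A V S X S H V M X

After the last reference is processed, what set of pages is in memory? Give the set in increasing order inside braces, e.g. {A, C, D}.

{M, V, X}

A -> fault, frames {A}
M -> fault, frames {A,M}
A -> hit
M -> hit
S -> fault, frames {A,M,S}
A -> hit
V -> fault, evict M, frames {S,A,V}
S -> hit
X -> fault, evict A, frames {V,S,X}
S -> hit
H -> fault, evict V, frames {X,S,H}
V -> fault, evict X, frames {S,H,V}
M -> fault, evict S, frames {H,V,M}
X -> fault, evict H, frames {V,M,X}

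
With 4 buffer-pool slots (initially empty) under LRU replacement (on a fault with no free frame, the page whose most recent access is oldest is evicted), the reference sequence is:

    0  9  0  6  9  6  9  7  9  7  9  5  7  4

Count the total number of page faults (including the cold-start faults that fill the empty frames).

6

0: miss, frames [0]
9: miss, frames [0, 9]
0: hit
6: miss, frames [9, 0, 6]
9: hit
6: hit
9: hit
7: miss, frames [0, 6, 9, 7]
9: hit
7: hit
9: hit
5: miss, evict 0, frames [6, 7, 9, 5]
7: hit
4: miss, evict 6, frames [9, 5, 7, 4]
Page faults: 6.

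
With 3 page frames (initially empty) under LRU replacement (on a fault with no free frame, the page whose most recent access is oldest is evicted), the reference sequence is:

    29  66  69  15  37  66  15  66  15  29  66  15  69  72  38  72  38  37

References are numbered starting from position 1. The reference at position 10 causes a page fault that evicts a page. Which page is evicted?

pos 1: 29 -> miss, frames (29)
pos 2: 66 -> miss, frames (29 66)
pos 3: 69 -> miss, frames (29 66 69)
pos 4: 15 -> miss, evict 29, frames (66 69 15)
pos 5: 37 -> miss, evict 66, frames (69 15 37)
pos 6: 66 -> miss, evict 69, frames (15 37 66)
pos 7: 15 -> hit
pos 8: 66 -> hit
pos 9: 15 -> hit
pos 10: 29 -> miss, evict 37, frames (66 15 29)
At position 10, page 37 is evicted.

37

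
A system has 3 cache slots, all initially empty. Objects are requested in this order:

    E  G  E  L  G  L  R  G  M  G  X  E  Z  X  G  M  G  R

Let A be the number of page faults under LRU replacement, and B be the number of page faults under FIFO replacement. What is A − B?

Under LRU: F F . F . . F . F . F F F . F F . F → 11 faults.
Under FIFO: F F . F . . F . F F F F F . F F . F → 12 faults.
A − B = 11 − 12 = -1.

-1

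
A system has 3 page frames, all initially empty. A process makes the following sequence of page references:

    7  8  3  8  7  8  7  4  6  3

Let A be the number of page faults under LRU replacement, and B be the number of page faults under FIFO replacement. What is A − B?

Under LRU: F F F . . . . F F F → 6 faults.
Under FIFO: F F F . . . . F F . → 5 faults.
A − B = 6 − 5 = 1.

1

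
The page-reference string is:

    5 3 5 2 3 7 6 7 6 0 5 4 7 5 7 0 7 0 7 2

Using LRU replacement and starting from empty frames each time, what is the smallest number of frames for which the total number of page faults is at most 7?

7

f=1: 20 faults
f=2: 13 faults
f=3: 11 faults
f=4: 10 faults
f=5: 9 faults
f=6: 8 faults
f=7: 7 faults
Smallest f with faults ≤ 7 is 7.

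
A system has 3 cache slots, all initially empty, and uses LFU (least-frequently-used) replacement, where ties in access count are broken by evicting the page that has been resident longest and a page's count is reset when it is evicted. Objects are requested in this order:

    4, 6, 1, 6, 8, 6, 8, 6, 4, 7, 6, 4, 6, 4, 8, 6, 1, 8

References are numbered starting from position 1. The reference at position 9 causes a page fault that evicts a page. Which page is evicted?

pos 1: 4 -> fault, frames (4)
pos 2: 6 -> fault, frames (4 6)
pos 3: 1 -> fault, frames (4 6 1)
pos 4: 6 -> hit
pos 5: 8 -> fault, evict 4, frames (6 1 8)
pos 6: 6 -> hit
pos 7: 8 -> hit
pos 8: 6 -> hit
pos 9: 4 -> fault, evict 1, frames (6 8 4)
At position 9, page 1 is evicted.

1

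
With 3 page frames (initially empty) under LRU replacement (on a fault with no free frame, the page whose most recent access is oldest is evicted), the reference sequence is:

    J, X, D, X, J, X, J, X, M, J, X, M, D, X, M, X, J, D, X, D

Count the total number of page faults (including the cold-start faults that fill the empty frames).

7

J → fault, frames [J]
X → fault, frames [J, X]
D → fault, frames [J, X, D]
X → hit
J → hit
X → hit
J → hit
X → hit
M → fault, evict D, frames [J, X, M]
J → hit
X → hit
M → hit
D → fault, evict J, frames [X, M, D]
X → hit
M → hit
X → hit
J → fault, evict D, frames [M, X, J]
D → fault, evict M, frames [X, J, D]
X → hit
D → hit
Page faults: 7.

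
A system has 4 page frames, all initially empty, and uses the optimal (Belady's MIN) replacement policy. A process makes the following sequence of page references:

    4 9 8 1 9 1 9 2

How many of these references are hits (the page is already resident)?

4 -> fault, frames [4]
9 -> fault, frames [4, 9]
8 -> fault, frames [4, 9, 8]
1 -> fault, frames [4, 9, 8, 1]
9 -> hit
1 -> hit
9 -> hit
2 -> fault, evict 1, frames [4, 9, 8, 2]
Hits: 3.

3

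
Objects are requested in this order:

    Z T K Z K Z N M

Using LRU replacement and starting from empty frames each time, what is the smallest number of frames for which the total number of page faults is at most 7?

f=1: 8 faults
f=2: 6 faults
f=3: 5 faults
f=4: 5 faults
f=5: 5 faults
Smallest f with faults ≤ 7 is 2.

2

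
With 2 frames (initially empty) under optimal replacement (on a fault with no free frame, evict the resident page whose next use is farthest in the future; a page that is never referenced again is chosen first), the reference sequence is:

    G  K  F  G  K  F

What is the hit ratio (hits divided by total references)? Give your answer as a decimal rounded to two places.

0.33

G → fault, frames (G)
K → fault, frames (G K)
F → fault, evict K, frames (G F)
G → hit
K → fault, evict G, frames (F K)
F → hit
Hits: 2 of 6 references → 2/6 = 0.3333.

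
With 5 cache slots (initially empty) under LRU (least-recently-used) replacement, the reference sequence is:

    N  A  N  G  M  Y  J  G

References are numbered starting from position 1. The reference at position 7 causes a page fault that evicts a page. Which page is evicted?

pos 1: N: miss, frames (N)
pos 2: A: miss, frames (N A)
pos 3: N: hit
pos 4: G: miss, frames (A N G)
pos 5: M: miss, frames (A N G M)
pos 6: Y: miss, frames (A N G M Y)
pos 7: J: miss, evict A, frames (N G M Y J)
At position 7, page A is evicted.

A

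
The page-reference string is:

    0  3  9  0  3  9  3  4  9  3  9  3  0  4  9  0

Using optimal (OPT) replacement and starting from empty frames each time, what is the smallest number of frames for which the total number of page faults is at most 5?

f=1: 16 faults
f=2: 9 faults
f=3: 5 faults
f=4: 4 faults
Smallest f with faults ≤ 5 is 3.

3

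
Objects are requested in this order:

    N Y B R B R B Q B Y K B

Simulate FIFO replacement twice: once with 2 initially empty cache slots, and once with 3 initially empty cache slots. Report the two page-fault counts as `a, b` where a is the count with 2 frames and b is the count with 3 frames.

9, 8

2 frames: F F F F . . . F F F F F → 9 faults.
3 frames: F F F F . . . F . F F F → 8 faults.
8 < 9: adding a frame reduced faults, as is typical.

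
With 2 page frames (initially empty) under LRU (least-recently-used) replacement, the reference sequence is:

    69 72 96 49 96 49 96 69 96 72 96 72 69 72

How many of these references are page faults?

7

69 -> miss, frames [69]
72 -> miss, frames [69, 72]
96 -> miss, evict 69, frames [72, 96]
49 -> miss, evict 72, frames [96, 49]
96 -> hit
49 -> hit
96 -> hit
69 -> miss, evict 49, frames [96, 69]
96 -> hit
72 -> miss, evict 69, frames [96, 72]
96 -> hit
72 -> hit
69 -> miss, evict 96, frames [72, 69]
72 -> hit
Page faults: 7.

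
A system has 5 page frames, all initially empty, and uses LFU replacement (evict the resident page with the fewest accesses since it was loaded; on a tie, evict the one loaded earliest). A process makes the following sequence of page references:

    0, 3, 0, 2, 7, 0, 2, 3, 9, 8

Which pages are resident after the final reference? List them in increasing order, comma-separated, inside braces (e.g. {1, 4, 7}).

0: miss, frames [0]
3: miss, frames [0, 3]
0: hit
2: miss, frames [0, 3, 2]
7: miss, frames [0, 3, 2, 7]
0: hit
2: hit
3: hit
9: miss, frames [0, 3, 2, 7, 9]
8: miss, evict 7, frames [0, 3, 2, 9, 8]

{0, 2, 3, 8, 9}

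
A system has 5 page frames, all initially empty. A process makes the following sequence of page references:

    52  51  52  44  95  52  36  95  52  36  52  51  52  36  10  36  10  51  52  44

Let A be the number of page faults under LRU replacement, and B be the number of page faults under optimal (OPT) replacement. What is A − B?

1

Under LRU: F F . F F . F . . . . . . . F . . . . F → 7 faults.
Under OPT: F F . F F . F . . . . . . . F . . . . . → 6 faults.
A − B = 7 − 6 = 1.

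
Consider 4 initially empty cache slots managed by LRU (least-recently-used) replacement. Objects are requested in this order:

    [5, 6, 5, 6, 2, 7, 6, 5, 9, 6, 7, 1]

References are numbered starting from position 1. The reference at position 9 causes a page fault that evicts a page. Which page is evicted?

2

pos 1: 5 → fault, frames {5}
pos 2: 6 → fault, frames {5,6}
pos 3: 5 → hit
pos 4: 6 → hit
pos 5: 2 → fault, frames {5,6,2}
pos 6: 7 → fault, frames {5,6,2,7}
pos 7: 6 → hit
pos 8: 5 → hit
pos 9: 9 → fault, evict 2, frames {7,6,5,9}
At position 9, page 2 is evicted.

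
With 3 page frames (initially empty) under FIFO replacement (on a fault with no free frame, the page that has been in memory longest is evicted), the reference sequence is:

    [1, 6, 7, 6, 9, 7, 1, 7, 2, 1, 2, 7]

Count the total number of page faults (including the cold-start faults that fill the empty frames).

7

1 → fault, frames [1]
6 → fault, frames [1, 6]
7 → fault, frames [1, 6, 7]
6 → hit
9 → fault, evict 1, frames [6, 7, 9]
7 → hit
1 → fault, evict 6, frames [7, 9, 1]
7 → hit
2 → fault, evict 7, frames [9, 1, 2]
1 → hit
2 → hit
7 → fault, evict 9, frames [1, 2, 7]
Page faults: 7.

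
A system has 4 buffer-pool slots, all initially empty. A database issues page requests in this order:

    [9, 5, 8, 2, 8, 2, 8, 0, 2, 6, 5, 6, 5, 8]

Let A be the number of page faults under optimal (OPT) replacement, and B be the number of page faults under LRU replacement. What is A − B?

Under OPT: F F F F . . . F . F . . . . → 6 faults.
Under LRU: F F F F . . . F . F F . . F → 8 faults.
A − B = 6 − 8 = -2.

-2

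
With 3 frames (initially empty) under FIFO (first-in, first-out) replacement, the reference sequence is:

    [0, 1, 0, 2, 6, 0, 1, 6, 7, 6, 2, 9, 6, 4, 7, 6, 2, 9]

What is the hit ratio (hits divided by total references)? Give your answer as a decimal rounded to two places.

0: fault, frames [0]
1: fault, frames [0, 1]
0: hit
2: fault, frames [0, 1, 2]
6: fault, evict 0, frames [1, 2, 6]
0: fault, evict 1, frames [2, 6, 0]
1: fault, evict 2, frames [6, 0, 1]
6: hit
7: fault, evict 6, frames [0, 1, 7]
6: fault, evict 0, frames [1, 7, 6]
2: fault, evict 1, frames [7, 6, 2]
9: fault, evict 7, frames [6, 2, 9]
6: hit
4: fault, evict 6, frames [2, 9, 4]
7: fault, evict 2, frames [9, 4, 7]
6: fault, evict 9, frames [4, 7, 6]
2: fault, evict 4, frames [7, 6, 2]
9: fault, evict 7, frames [6, 2, 9]
Hits: 3 of 18 references → 3/18 = 0.1667.

0.17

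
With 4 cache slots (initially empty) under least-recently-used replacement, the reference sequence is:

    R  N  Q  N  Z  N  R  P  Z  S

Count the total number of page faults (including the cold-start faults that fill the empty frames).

R → miss, frames (R)
N → miss, frames (R N)
Q → miss, frames (R N Q)
N → hit
Z → miss, frames (R Q N Z)
N → hit
R → hit
P → miss, evict Q, frames (Z N R P)
Z → hit
S → miss, evict N, frames (R P Z S)
Page faults: 6.

6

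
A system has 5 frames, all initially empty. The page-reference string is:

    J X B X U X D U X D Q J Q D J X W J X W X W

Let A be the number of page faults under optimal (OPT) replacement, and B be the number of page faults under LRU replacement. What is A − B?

-1

Under OPT: F F F . F . F . . . F . . . . . F . . . . . → 7 faults.
Under LRU: F F F . F . F . . . F F . . . . F . . . . . → 8 faults.
A − B = 7 − 8 = -1.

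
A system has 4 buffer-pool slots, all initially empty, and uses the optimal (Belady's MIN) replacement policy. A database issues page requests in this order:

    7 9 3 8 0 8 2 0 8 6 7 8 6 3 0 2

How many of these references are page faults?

9

7 -> miss, frames [7]
9 -> miss, frames [7, 9]
3 -> miss, frames [7, 9, 3]
8 -> miss, frames [7, 9, 3, 8]
0 -> miss, evict 9, frames [7, 3, 8, 0]
8 -> hit
2 -> miss, evict 3, frames [7, 8, 0, 2]
0 -> hit
8 -> hit
6 -> miss, evict 2, frames [7, 8, 0, 6]
7 -> hit
8 -> hit
6 -> hit
3 -> miss, evict 6, frames [7, 8, 0, 3]
0 -> hit
2 -> miss, evict 3, frames [7, 8, 0, 2]
Page faults: 9.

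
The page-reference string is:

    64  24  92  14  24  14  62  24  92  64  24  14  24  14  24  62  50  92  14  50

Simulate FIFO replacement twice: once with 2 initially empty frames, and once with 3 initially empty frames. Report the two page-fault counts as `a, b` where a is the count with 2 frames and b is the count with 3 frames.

15, 14

2 frames: F F F F F . F . F F F F . . . F F F F F → 15 faults.
3 frames: F F F F . . F F F F . F F . . F F F F . → 14 faults.
14 < 15: adding a frame reduced faults, as is typical.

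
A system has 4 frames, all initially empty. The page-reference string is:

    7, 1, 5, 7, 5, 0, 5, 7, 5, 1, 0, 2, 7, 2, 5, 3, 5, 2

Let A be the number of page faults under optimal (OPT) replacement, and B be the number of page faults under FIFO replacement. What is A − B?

Under OPT: F F F . . F . . . . . F . . . F . . → 6 faults.
Under FIFO: F F F . . F . . . . . F F . . F F . → 8 faults.
A − B = 6 − 8 = -2.

-2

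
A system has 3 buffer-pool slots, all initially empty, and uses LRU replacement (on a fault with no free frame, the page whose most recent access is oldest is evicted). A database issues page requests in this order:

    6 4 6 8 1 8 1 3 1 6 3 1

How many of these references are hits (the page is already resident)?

6

6: miss, frames [6]
4: miss, frames [6, 4]
6: hit
8: miss, frames [4, 6, 8]
1: miss, evict 4, frames [6, 8, 1]
8: hit
1: hit
3: miss, evict 6, frames [8, 1, 3]
1: hit
6: miss, evict 8, frames [3, 1, 6]
3: hit
1: hit
Hits: 6.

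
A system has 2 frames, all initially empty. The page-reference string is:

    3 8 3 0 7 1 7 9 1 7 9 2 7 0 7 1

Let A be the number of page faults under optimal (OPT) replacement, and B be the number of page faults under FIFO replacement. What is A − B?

-1

Under OPT: F F . F F F . F . F . F . F . F → 10 faults.
Under FIFO: F F . F F F . F . F . F . F F F → 11 faults.
A − B = 10 − 11 = -1.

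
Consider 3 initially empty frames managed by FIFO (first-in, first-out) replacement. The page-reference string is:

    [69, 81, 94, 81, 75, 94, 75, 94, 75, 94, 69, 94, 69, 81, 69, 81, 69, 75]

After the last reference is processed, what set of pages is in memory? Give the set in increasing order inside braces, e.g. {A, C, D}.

{69, 75, 81}

69 → fault, frames [69]
81 → fault, frames [69, 81]
94 → fault, frames [69, 81, 94]
81 → hit
75 → fault, evict 69, frames [81, 94, 75]
94 → hit
75 → hit
94 → hit
75 → hit
94 → hit
69 → fault, evict 81, frames [94, 75, 69]
94 → hit
69 → hit
81 → fault, evict 94, frames [75, 69, 81]
69 → hit
81 → hit
69 → hit
75 → hit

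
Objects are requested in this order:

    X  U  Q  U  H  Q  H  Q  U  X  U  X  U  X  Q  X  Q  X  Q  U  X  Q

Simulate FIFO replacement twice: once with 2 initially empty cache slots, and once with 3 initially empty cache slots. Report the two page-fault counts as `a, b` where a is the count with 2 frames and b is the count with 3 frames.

10, 7

2 frames: F F F . F . . . F F . . . . F . . . . F F F → 10 faults.
3 frames: F F F . F . . . . F F . . . F . . . . . . . → 7 faults.
7 < 10: adding a frame reduced faults, as is typical.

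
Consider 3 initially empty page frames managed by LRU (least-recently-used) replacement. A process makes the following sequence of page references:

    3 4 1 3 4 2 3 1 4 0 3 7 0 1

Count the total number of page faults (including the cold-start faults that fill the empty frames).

3 → fault, frames (3)
4 → fault, frames (3 4)
1 → fault, frames (3 4 1)
3 → hit
4 → hit
2 → fault, evict 1, frames (3 4 2)
3 → hit
1 → fault, evict 4, frames (2 3 1)
4 → fault, evict 2, frames (3 1 4)
0 → fault, evict 3, frames (1 4 0)
3 → fault, evict 1, frames (4 0 3)
7 → fault, evict 4, frames (0 3 7)
0 → hit
1 → fault, evict 3, frames (7 0 1)
Page faults: 10.

10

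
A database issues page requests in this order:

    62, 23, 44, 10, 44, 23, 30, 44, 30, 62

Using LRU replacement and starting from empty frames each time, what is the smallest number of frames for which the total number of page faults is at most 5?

5

f=1: 10 faults
f=2: 8 faults
f=3: 6 faults
f=4: 6 faults
f=5: 5 faults
Smallest f with faults ≤ 5 is 5.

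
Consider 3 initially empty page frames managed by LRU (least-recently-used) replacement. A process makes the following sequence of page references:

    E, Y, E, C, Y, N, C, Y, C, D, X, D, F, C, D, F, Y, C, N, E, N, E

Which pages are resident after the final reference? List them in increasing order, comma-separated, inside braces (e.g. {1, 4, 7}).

E → fault, frames (E)
Y → fault, frames (E Y)
E → hit
C → fault, frames (Y E C)
Y → hit
N → fault, evict E, frames (C Y N)
C → hit
Y → hit
C → hit
D → fault, evict N, frames (Y C D)
X → fault, evict Y, frames (C D X)
D → hit
F → fault, evict C, frames (X D F)
C → fault, evict X, frames (D F C)
D → hit
F → hit
Y → fault, evict C, frames (D F Y)
C → fault, evict D, frames (F Y C)
N → fault, evict F, frames (Y C N)
E → fault, evict Y, frames (C N E)
N → hit
E → hit

{C, E, N}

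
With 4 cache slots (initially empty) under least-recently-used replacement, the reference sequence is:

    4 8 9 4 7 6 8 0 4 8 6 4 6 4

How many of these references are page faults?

4: miss, frames {4}
8: miss, frames {4,8}
9: miss, frames {4,8,9}
4: hit
7: miss, frames {8,9,4,7}
6: miss, evict 8, frames {9,4,7,6}
8: miss, evict 9, frames {4,7,6,8}
0: miss, evict 4, frames {7,6,8,0}
4: miss, evict 7, frames {6,8,0,4}
8: hit
6: hit
4: hit
6: hit
4: hit
Page faults: 8.

8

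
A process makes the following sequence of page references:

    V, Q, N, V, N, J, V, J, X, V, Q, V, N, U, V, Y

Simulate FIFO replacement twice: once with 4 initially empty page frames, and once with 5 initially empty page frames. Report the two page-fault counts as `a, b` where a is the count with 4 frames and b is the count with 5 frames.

4 frames: F F F . . F . . F F F . F F . F → 10 faults.
5 frames: F F F . . F . . F . . . . F F F → 8 faults.
8 < 10: adding a frame reduced faults, as is typical.

10, 8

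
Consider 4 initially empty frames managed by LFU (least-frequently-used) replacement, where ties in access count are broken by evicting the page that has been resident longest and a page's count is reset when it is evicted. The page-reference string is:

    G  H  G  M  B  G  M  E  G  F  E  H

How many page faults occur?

G -> fault, frames [G]
H -> fault, frames [G, H]
G -> hit
M -> fault, frames [G, H, M]
B -> fault, frames [G, H, M, B]
G -> hit
M -> hit
E -> fault, evict H, frames [G, M, B, E]
G -> hit
F -> fault, evict B, frames [G, M, E, F]
E -> hit
H -> fault, evict F, frames [G, M, E, H]
Page faults: 7.

7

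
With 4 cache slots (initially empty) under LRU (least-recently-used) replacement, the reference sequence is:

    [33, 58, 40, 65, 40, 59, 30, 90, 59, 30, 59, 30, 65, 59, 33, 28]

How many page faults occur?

10

33 → fault, frames {33}
58 → fault, frames {33,58}
40 → fault, frames {33,58,40}
65 → fault, frames {33,58,40,65}
40 → hit
59 → fault, evict 33, frames {58,65,40,59}
30 → fault, evict 58, frames {65,40,59,30}
90 → fault, evict 65, frames {40,59,30,90}
59 → hit
30 → hit
59 → hit
30 → hit
65 → fault, evict 40, frames {90,59,30,65}
59 → hit
33 → fault, evict 90, frames {30,65,59,33}
28 → fault, evict 30, frames {65,59,33,28}
Page faults: 10.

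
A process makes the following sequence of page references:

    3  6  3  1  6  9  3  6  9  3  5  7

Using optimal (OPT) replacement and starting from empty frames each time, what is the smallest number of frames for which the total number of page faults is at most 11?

2

f=1: 12 faults
f=2: 8 faults
f=3: 6 faults
f=4: 6 faults
f=5: 6 faults
f=6: 6 faults
Smallest f with faults ≤ 11 is 2.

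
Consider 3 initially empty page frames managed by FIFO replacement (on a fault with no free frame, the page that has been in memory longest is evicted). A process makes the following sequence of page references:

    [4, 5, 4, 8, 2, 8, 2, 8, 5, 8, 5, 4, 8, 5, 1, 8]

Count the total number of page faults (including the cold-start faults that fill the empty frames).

4 -> miss, frames [4]
5 -> miss, frames [4, 5]
4 -> hit
8 -> miss, frames [4, 5, 8]
2 -> miss, evict 4, frames [5, 8, 2]
8 -> hit
2 -> hit
8 -> hit
5 -> hit
8 -> hit
5 -> hit
4 -> miss, evict 5, frames [8, 2, 4]
8 -> hit
5 -> miss, evict 8, frames [2, 4, 5]
1 -> miss, evict 2, frames [4, 5, 1]
8 -> miss, evict 4, frames [5, 1, 8]
Page faults: 8.

8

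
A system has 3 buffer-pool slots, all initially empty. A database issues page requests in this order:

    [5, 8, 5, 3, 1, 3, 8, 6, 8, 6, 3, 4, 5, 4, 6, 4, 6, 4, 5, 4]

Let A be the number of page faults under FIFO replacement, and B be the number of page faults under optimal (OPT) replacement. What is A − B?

3

Under FIFO: F F . F F . . F F . F F F . F . . . . . → 10 faults.
Under OPT: F F . F F . . F . . . F F . . . . . . . → 7 faults.
A − B = 10 − 7 = 3.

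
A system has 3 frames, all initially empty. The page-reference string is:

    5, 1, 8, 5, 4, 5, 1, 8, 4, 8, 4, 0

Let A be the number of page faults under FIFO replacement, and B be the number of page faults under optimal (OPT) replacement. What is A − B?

3

Under FIFO: F F F . F F F F F . . F → 9 faults.
Under OPT: F F F . F . . F . . . F → 6 faults.
A − B = 9 − 6 = 3.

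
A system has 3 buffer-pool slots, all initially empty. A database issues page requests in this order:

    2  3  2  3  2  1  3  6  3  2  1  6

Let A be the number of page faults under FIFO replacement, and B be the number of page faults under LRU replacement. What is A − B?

Under FIFO: F F . . . F . F . F . . → 5 faults.
Under LRU: F F . . . F . F . F F F → 7 faults.
A − B = 5 − 7 = -2.

-2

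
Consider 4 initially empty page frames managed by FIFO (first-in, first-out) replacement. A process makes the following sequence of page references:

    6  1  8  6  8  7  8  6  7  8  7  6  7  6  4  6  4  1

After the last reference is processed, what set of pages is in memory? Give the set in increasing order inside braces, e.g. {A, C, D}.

6: miss, frames (6)
1: miss, frames (6 1)
8: miss, frames (6 1 8)
6: hit
8: hit
7: miss, frames (6 1 8 7)
8: hit
6: hit
7: hit
8: hit
7: hit
6: hit
7: hit
6: hit
4: miss, evict 6, frames (1 8 7 4)
6: miss, evict 1, frames (8 7 4 6)
4: hit
1: miss, evict 8, frames (7 4 6 1)

{1, 4, 6, 7}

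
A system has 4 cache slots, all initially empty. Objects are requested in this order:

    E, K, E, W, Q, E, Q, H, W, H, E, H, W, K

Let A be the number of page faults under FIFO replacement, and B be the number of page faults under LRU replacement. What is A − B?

1

Under FIFO: F F . F F . . F . . F . . F → 7 faults.
Under LRU: F F . F F . . F . . . . . F → 6 faults.
A − B = 7 − 6 = 1.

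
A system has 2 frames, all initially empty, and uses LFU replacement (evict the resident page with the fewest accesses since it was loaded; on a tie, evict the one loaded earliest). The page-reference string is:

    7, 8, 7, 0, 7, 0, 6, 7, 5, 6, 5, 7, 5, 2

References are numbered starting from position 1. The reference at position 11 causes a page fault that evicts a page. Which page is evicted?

pos 1: 7: miss, frames {7}
pos 2: 8: miss, frames {7,8}
pos 3: 7: hit
pos 4: 0: miss, evict 8, frames {7,0}
pos 5: 7: hit
pos 6: 0: hit
pos 7: 6: miss, evict 0, frames {7,6}
pos 8: 7: hit
pos 9: 5: miss, evict 6, frames {7,5}
pos 10: 6: miss, evict 5, frames {7,6}
pos 11: 5: miss, evict 6, frames {7,5}
At position 11, page 6 is evicted.

6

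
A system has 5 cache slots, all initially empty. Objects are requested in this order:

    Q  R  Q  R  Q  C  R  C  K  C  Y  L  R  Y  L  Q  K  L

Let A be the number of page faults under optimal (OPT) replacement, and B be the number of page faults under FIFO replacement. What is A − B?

Under OPT: F F . . . F . . F . F F . . . . . . → 6 faults.
Under FIFO: F F . . . F . . F . F F . . . F . . → 7 faults.
A − B = 6 − 7 = -1.

-1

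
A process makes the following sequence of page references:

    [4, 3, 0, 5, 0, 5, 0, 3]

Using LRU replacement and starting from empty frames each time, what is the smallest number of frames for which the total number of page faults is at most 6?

2

f=1: 8 faults
f=2: 5 faults
f=3: 4 faults
f=4: 4 faults
Smallest f with faults ≤ 6 is 2.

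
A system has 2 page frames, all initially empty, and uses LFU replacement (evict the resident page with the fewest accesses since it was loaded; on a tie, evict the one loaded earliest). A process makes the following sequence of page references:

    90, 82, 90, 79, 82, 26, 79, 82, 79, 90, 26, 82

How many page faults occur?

10

90 -> miss, frames [90]
82 -> miss, frames [90, 82]
90 -> hit
79 -> miss, evict 82, frames [90, 79]
82 -> miss, evict 79, frames [90, 82]
26 -> miss, evict 82, frames [90, 26]
79 -> miss, evict 26, frames [90, 79]
82 -> miss, evict 79, frames [90, 82]
79 -> miss, evict 82, frames [90, 79]
90 -> hit
26 -> miss, evict 79, frames [90, 26]
82 -> miss, evict 26, frames [90, 82]
Page faults: 10.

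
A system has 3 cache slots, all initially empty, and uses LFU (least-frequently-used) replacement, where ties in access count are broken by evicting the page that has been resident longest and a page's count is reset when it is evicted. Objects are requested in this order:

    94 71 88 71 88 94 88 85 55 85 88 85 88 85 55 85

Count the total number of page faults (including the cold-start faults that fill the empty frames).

7

94 → miss, frames {94}
71 → miss, frames {94,71}
88 → miss, frames {94,71,88}
71 → hit
88 → hit
94 → hit
88 → hit
85 → miss, evict 94, frames {71,88,85}
55 → miss, evict 85, frames {71,88,55}
85 → miss, evict 55, frames {71,88,85}
88 → hit
85 → hit
88 → hit
85 → hit
55 → miss, evict 71, frames {88,85,55}
85 → hit
Page faults: 7.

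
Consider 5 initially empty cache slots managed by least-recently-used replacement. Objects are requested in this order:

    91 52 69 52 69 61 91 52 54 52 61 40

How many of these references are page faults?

91 → miss, frames [91]
52 → miss, frames [91, 52]
69 → miss, frames [91, 52, 69]
52 → hit
69 → hit
61 → miss, frames [91, 52, 69, 61]
91 → hit
52 → hit
54 → miss, frames [69, 61, 91, 52, 54]
52 → hit
61 → hit
40 → miss, evict 69, frames [91, 54, 52, 61, 40]
Page faults: 6.

6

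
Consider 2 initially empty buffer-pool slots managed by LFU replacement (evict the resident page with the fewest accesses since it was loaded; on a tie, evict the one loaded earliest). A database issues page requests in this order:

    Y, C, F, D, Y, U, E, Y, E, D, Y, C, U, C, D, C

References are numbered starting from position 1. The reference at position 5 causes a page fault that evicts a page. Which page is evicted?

pos 1: Y: miss, frames (Y)
pos 2: C: miss, frames (Y C)
pos 3: F: miss, evict Y, frames (C F)
pos 4: D: miss, evict C, frames (F D)
pos 5: Y: miss, evict F, frames (D Y)
At position 5, page F is evicted.

F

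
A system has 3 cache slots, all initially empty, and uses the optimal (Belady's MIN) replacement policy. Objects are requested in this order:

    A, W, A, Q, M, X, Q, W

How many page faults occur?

5

A → miss, frames {A}
W → miss, frames {A,W}
A → hit
Q → miss, frames {A,W,Q}
M → miss, evict A, frames {W,Q,M}
X → miss, evict M, frames {W,Q,X}
Q → hit
W → hit
Page faults: 5.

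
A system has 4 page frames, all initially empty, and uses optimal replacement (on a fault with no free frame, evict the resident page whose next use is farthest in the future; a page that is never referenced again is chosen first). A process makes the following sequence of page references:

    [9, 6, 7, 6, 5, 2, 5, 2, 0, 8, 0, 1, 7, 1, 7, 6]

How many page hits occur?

9: fault, frames (9)
6: fault, frames (9 6)
7: fault, frames (9 6 7)
6: hit
5: fault, frames (9 6 7 5)
2: fault, evict 9, frames (6 7 5 2)
5: hit
2: hit
0: fault, evict 2, frames (6 7 5 0)
8: fault, evict 5, frames (6 7 0 8)
0: hit
1: fault, evict 8, frames (6 7 0 1)
7: hit
1: hit
7: hit
6: hit
Hits: 8.

8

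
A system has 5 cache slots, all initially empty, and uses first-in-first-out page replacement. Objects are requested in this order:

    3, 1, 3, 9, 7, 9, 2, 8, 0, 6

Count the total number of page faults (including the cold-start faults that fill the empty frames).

3 -> miss, frames {3}
1 -> miss, frames {3,1}
3 -> hit
9 -> miss, frames {3,1,9}
7 -> miss, frames {3,1,9,7}
9 -> hit
2 -> miss, frames {3,1,9,7,2}
8 -> miss, evict 3, frames {1,9,7,2,8}
0 -> miss, evict 1, frames {9,7,2,8,0}
6 -> miss, evict 9, frames {7,2,8,0,6}
Page faults: 8.

8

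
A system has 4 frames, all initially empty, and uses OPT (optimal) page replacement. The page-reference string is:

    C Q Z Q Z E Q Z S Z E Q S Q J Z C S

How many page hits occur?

C → miss, frames (C)
Q → miss, frames (C Q)
Z → miss, frames (C Q Z)
Q → hit
Z → hit
E → miss, frames (C Q Z E)
Q → hit
Z → hit
S → miss, evict C, frames (Q Z E S)
Z → hit
E → hit
Q → hit
S → hit
Q → hit
J → miss, evict E, frames (Q Z S J)
Z → hit
C → miss, evict J, frames (Q Z S C)
S → hit
Hits: 11.

11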